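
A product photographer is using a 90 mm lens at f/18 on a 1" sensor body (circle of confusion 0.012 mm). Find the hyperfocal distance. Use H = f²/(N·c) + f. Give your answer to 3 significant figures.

Hyperfocal distance H = f²/(N·c) + f = 90²/(18 × 0.012) + 90 = 8100/0.216 + 90 ≈ 37590.0 mm ≈ 37.6 m.

37.6 m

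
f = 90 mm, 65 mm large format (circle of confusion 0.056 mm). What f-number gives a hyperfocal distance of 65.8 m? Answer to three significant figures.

f/2.20

Rearrange H = f²/(N·c) + f for N: N = f² / ((H − f)·c).
N = 90² / ((65800 − 90) × 0.056) = 8100 / 3680 ≈ 2.20.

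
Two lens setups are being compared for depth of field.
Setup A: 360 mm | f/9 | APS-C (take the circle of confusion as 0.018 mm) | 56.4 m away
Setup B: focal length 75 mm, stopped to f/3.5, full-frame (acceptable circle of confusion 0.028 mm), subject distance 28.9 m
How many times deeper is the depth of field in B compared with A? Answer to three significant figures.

4.89

Setup A: H = 360²/(9×0.018) + 360 ≈ 800360.0 mm; DoF = Df − Dn = 60648.4 − 52707.8 ≈ 7940.6 mm.
Setup B: H = 75²/(3.5×0.028) + 75 ≈ 57473.0 mm; DoF = Df − Dn = 58055 − 19239 ≈ 38816 mm.
Ratio = 38816 / 7940.6 ≈ 4.89.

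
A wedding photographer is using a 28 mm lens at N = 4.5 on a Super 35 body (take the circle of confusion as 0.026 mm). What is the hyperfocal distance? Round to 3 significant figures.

6.73 m

Hyperfocal distance H = f²/(N·c) + f = 28²/(4.5 × 0.026) + 28 = 784/0.117 + 28 ≈ 6728.9 mm ≈ 6.73 m.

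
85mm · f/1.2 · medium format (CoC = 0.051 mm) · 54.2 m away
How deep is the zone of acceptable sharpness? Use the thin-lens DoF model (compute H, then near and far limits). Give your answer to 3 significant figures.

62.9 m

Hyperfocal distance H = f²/(N·c) + f = 85²/(1.2 × 0.051) + 85 = 7225/0.0612 + 85 ≈ 118140.6 mm ≈ 118.1 m.
Near limit Dn = s·(H − f)/(H + s − 2f) = 54200 × (118140.6 − 85) / (118140.6 + 54200 − 2 × 85) = 54200 × 118055.6 / 172170.6 ≈ 37164 mm.
Far limit Df = s·(H − f)/(H − s) = 54200 × (118140.6 − 85) / (118140.6 − 54200) = 54200 × 118055.6 / 63940.6 ≈ 100071 mm.
Depth of field = Df − Dn = 100071 − 37164 ≈ 62907 mm ≈ 62.9 m.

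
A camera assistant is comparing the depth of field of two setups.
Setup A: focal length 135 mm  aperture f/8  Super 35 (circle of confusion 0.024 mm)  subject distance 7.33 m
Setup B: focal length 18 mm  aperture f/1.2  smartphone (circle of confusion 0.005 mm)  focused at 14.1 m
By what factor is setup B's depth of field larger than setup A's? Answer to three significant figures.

Setup A: H = 135²/(8×0.024) + 135 ≈ 95056.9 mm; DoF = Df − Dn = 7931.2 − 6813.5 ≈ 1117.7 mm.
Setup B: H = 18²/(1.2×0.005) + 18 ≈ 54018.0 mm; DoF = Df − Dn = 19074.1 − 11183.6 ≈ 7890.5 mm.
Ratio = 7890.5 / 1117.7 ≈ 7.06.

7.06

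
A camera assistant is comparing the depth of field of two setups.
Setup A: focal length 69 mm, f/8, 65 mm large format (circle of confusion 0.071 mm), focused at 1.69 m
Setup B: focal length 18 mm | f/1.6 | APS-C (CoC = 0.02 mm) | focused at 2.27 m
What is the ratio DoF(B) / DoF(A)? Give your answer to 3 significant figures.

Setup A: H = 69²/(8×0.071) + 69 ≈ 8451.0 mm; DoF = Df − Dn = 2095.19 − 1416.13 ≈ 679.06 mm.
Setup B: H = 18²/(1.6×0.02) + 18 ≈ 10143.0 mm; DoF = Df − Dn = 2919.3 − 1857.0 ≈ 1062.3 mm.
Ratio = 1062.3 / 679.06 ≈ 1.56.

1.56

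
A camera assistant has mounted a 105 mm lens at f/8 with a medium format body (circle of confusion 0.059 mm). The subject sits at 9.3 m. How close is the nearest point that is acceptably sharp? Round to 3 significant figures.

6.67 m

Hyperfocal distance H = f²/(N·c) + f = 105²/(8 × 0.059) + 105 = 11025/0.472 + 105 ≈ 23463.1 mm ≈ 23.46 m.
Near limit Dn = s·(H − f)/(H + s − 2f) = 9300 × (23463.1 − 105) / (23463.1 + 9300 − 2 × 105) = 9300 × 23358.1 / 32553.1 ≈ 6673.1 mm ≈ 6.67 m.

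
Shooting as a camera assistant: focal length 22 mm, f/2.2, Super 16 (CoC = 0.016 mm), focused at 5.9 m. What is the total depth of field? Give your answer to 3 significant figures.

6.17 m

Hyperfocal distance H = f²/(N·c) + f = 22²/(2.2 × 0.016) + 22 = 484/0.0352 + 22 ≈ 13772.0 mm ≈ 13.77 m.
Near limit Dn = s·(H − f)/(H + s − 2f) = 5900 × (13772.0 − 22) / (13772.0 + 5900 − 2 × 22) = 5900 × 13750.0 / 19628.0 ≈ 4133.1 mm.
Far limit Df = s·(H − f)/(H − s) = 5900 × (13772.0 − 22) / (13772.0 − 5900) = 5900 × 13750.0 / 7872.0 ≈ 10305.5 mm.
Depth of field = Df − Dn = 10305.5 − 4133.1 ≈ 6172.4 mm ≈ 6.17 m.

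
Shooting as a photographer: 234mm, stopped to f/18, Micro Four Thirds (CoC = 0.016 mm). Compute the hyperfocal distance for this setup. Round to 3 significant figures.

190 m

Hyperfocal distance H = f²/(N·c) + f = 234²/(18 × 0.016) + 234 = 54756/0.288 + 234 ≈ 190359.0 mm ≈ 190 m.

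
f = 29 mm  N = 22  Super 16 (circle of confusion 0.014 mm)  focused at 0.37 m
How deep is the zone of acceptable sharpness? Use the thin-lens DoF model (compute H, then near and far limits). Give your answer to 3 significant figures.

93.9 mm

Hyperfocal distance H = f²/(N·c) + f = 29²/(22 × 0.014) + 29 = 841/0.308 + 29 ≈ 2759.5 mm ≈ 2.760 m.
Near limit Dn = s·(H − f)/(H + s − 2f) = 370 × (2759.5 − 29) / (2759.5 + 370 − 2 × 29) = 370 × 2730.5 / 3071.5 ≈ 328.923 mm.
Far limit Df = s·(H − f)/(H − s) = 370 × (2759.5 − 29) / (2759.5 − 370) = 370 × 2730.5 / 2389.5 ≈ 422.801 mm.
Depth of field = Df − Dn = 422.801 − 328.923 ≈ 93.878 mm.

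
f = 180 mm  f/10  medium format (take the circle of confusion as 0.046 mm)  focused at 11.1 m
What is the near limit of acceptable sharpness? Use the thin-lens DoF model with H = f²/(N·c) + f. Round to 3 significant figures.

9.61 m

Hyperfocal distance H = f²/(N·c) + f = 180²/(10 × 0.046) + 180 = 32400/0.46 + 180 ≈ 70614.8 mm ≈ 70.61 m.
Near limit Dn = s·(H − f)/(H + s − 2f) = 11100 × (70614.8 − 180) / (70614.8 + 11100 − 2 × 180) = 11100 × 70434.8 / 81354.8 ≈ 9610.1 mm ≈ 9.61 m.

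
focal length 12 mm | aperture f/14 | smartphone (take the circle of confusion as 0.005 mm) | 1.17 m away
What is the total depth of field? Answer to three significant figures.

Hyperfocal distance H = f²/(N·c) + f = 12²/(14 × 0.005) + 12 = 144/0.07 + 12 ≈ 2069.1 mm ≈ 2.069 m.
Near limit Dn = s·(H − f)/(H + s − 2f) = 1170 × (2069.1 − 12) / (2069.1 + 1170 − 2 × 12) = 1170 × 2057.1 / 3215.1 ≈ 748.6 mm.
Far limit Df = s·(H − f)/(H − s) = 1170 × (2069.1 − 12) / (2069.1 − 1170) = 1170 × 2057.1 / 899.1 ≈ 2676.8 mm.
Depth of field = Df − Dn = 2676.8 − 748.6 ≈ 1928.2 mm ≈ 1.93 m.

1.93 m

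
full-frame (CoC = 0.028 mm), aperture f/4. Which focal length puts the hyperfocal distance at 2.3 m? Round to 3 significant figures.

From H = f²/(N·c) + f, with f ≪ H: f ≈ √(H·N·c) = √(2300 × 4 × 0.028) = √257.60 ≈ 16.05 mm.
Exact: f² + N·c·f − N·c·H = 0 ⇒ f = (−N·c + √((N·c)² + 4·N·c·H))/2 = (−0.112 + √1030.4)/2 ≈ 15.994 mm ≈ 16.0 mm.

16.0 mm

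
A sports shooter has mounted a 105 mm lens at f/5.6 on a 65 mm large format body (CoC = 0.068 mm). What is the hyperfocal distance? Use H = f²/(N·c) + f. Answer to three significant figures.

29.1 m

Hyperfocal distance H = f²/(N·c) + f = 105²/(5.6 × 0.068) + 105 = 11025/0.3808 + 105 ≈ 29057.2 mm ≈ 29.1 m.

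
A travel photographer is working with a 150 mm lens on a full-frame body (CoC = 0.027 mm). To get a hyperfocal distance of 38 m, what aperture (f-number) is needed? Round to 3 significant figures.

Rearrange H = f²/(N·c) + f for N: N = f² / ((H − f)·c).
N = 150² / ((38000 − 150) × 0.027) = 22500 / 1022 ≈ 22.

f/22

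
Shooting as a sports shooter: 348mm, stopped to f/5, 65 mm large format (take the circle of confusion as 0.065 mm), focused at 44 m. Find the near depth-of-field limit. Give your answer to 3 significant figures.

39.4 m

Hyperfocal distance H = f²/(N·c) + f = 348²/(5 × 0.065) + 348 = 121104/0.325 + 348 ≈ 372975.7 mm ≈ 373.0 m.
Near limit Dn = s·(H − f)/(H + s − 2f) = 44000 × (372975.7 − 348) / (372975.7 + 44000 − 2 × 348) = 44000 × 372627.7 / 416279.7 ≈ 39386 mm ≈ 39.4 m.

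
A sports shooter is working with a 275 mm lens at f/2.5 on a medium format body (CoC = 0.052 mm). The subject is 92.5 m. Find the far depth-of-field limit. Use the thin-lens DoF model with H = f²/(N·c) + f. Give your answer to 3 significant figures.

Hyperfocal distance H = f²/(N·c) + f = 275²/(2.5 × 0.052) + 275 = 75625/0.13 + 275 ≈ 582005.8 mm ≈ 582.0 m.
Far limit Df = s·(H − f)/(H − s) = 92500 × (582005.8 − 275) / (582005.8 − 92500) = 92500 × 581730.8 / 489505.8 ≈ 109927 mm ≈ 110 m.

110 m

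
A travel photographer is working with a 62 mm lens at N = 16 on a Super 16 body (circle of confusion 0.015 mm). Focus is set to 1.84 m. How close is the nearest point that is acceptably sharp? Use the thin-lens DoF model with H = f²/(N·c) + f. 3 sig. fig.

Hyperfocal distance H = f²/(N·c) + f = 62²/(16 × 0.015) + 62 = 3844/0.24 + 62 ≈ 16078.7 mm ≈ 16.08 m.
Near limit Dn = s·(H − f)/(H + s − 2f) = 1840 × (16078.7 − 62) / (16078.7 + 1840 − 2 × 62) = 1840 × 16016.7 / 17794.7 ≈ 1656.2 mm ≈ 1.66 m.

1.66 m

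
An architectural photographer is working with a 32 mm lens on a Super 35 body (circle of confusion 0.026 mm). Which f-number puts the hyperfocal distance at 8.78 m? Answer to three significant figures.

Rearrange H = f²/(N·c) + f for N: N = f² / ((H − f)·c).
N = 32² / ((8780 − 32) × 0.026) = 1024 / 227.4 ≈ 4.50.

f/4.50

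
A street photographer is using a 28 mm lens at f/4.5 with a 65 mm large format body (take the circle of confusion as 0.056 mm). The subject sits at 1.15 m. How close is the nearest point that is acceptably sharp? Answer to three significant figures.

Hyperfocal distance H = f²/(N·c) + f = 28²/(4.5 × 0.056) + 28 = 784/0.252 + 28 ≈ 3139.1 mm ≈ 3.139 m.
Near limit Dn = s·(H − f)/(H + s − 2f) = 1150 × (3139.1 − 28) / (3139.1 + 1150 − 2 × 28) = 1150 × 3111.1 / 4233.1 ≈ 845.19 mm ≈ 0.845 m.

0.845 m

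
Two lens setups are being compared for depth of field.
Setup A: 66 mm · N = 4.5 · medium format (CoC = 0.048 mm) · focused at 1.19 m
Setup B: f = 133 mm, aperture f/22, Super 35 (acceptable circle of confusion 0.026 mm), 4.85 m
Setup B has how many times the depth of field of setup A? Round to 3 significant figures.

11.4

Setup A: H = 66²/(4.5×0.048) + 66 ≈ 20232.7 mm; DoF = Df − Dn = 1260.24 − 1127.18 ≈ 133.06 mm.
Setup B: H = 133²/(22×0.026) + 133 ≈ 31057.8 mm; DoF = Df − Dn = 5722.9 − 4208.1 ≈ 1514.8 mm.
Ratio = 1514.8 / 133.06 ≈ 11.4.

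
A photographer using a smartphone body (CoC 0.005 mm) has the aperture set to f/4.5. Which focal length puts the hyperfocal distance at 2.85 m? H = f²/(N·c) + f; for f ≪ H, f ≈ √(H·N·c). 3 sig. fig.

From H = f²/(N·c) + f, with f ≪ H: f ≈ √(H·N·c) = √(2850 × 4.5 × 0.005) = √64.125 ≈ 8.008 mm.
Exact: f² + N·c·f − N·c·H = 0 ⇒ f = (−N·c + √((N·c)² + 4·N·c·H))/2 = (−0.0225 + √256.50)/2 ≈ 7.9966 mm ≈ 8.00 mm.

8.00 mm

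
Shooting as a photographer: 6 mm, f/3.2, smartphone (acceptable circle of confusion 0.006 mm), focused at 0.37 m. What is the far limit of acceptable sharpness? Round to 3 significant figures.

Hyperfocal distance H = f²/(N·c) + f = 6²/(3.2 × 0.006) + 6 = 36/0.0192 + 6 ≈ 1881.0 mm ≈ 1.881 m.
Far limit Df = s·(H − f)/(H − s) = 370 × (1881.0 − 6) / (1881.0 − 370) = 370 × 1875.0 / 1511.0 ≈ 459.13 mm.

459 mm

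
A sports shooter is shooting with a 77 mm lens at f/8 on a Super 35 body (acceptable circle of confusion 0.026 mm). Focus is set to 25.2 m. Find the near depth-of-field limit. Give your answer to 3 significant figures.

Hyperfocal distance H = f²/(N·c) + f = 77²/(8 × 0.026) + 77 = 5929/0.208 + 77 ≈ 28581.8 mm ≈ 28.58 m.
Near limit Dn = s·(H − f)/(H + s − 2f) = 25200 × (28581.8 − 77) / (28581.8 + 25200 − 2 × 77) = 25200 × 28504.8 / 53627.8 ≈ 13395 mm ≈ 13.4 m.

13.4 m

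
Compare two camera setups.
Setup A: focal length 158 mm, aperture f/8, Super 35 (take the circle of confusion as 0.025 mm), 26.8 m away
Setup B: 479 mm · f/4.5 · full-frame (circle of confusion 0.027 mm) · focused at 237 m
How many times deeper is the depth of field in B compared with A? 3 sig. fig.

5.03

Setup A: H = 158²/(8×0.025) + 158 ≈ 124978.0 mm; DoF = Df − Dn = 34073 − 22086 ≈ 11987 mm.
Setup B: H = 479²/(4.5×0.027) + 479 ≈ 1888882.3 mm; DoF = Df − Dn = 270934 − 210620 ≈ 60314 mm.
Ratio = 60314 / 11987 ≈ 5.03.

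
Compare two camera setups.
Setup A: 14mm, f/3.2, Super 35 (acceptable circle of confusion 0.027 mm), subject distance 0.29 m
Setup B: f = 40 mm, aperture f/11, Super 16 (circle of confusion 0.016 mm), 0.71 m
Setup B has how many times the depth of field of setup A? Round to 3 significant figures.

1.47

Setup A: H = 14²/(3.2×0.027) + 14 ≈ 2282.5 mm; DoF = Df − Dn = 330.170 − 258.544 ≈ 71.626 mm.
Setup B: H = 40²/(11×0.016) + 40 ≈ 9130.9 mm; DoF = Df − Dn = 766.49 − 661.26 ≈ 105.23 mm.
Ratio = 105.23 / 71.626 ≈ 1.47.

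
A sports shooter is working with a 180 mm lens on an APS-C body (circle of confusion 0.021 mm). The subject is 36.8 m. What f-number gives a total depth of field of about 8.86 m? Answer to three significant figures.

f/5

Write h = H − f = f²/(N·c). The thin-lens limits are Dn = s·h/(h + (s−f)) and Df = s·h/(h − (s−f)), so DoF = Df − Dn = 2·s·(s−f)·h / (h² − (s−f)²).
That is a quadratic in h: DoF·h² − 2·s·(s−f)·h − DoF·(s−f)² = 0 ⇒ h = (s−f)·(s + √(s² + DoF²)) / DoF = 36620 × (36800 + √(36800² + 8860²)) / 8860 = 36620 × (36800 + 37851.5) / 8860 ≈ 308548 mm.
Then N = f²/(c·h) = 180² / (0.021 × 308548) = 32400 / 6479.5 ≈ 5.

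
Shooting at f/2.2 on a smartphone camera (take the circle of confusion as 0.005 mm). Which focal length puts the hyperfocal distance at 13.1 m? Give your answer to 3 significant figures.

12.0 mm

From H = f²/(N·c) + f, with f ≪ H: f ≈ √(H·N·c) = √(13100 × 2.2 × 0.005) = √144.10 ≈ 12.00 mm.
The +f correction barely moves this — solving exactly, f² + N·c·f − N·c·H = 0 ⇒ f = (−N·c + √((N·c)² + 4·N·c·H))/2 = (−0.011 + √576.40)/2 ≈ 11.999 mm, so f ≈ 12.0 mm.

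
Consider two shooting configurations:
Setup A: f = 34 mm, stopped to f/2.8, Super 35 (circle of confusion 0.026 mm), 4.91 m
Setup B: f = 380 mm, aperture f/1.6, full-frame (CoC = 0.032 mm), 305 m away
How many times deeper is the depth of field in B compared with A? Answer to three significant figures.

Setup A: H = 34²/(2.8×0.026) + 34 ≈ 15913.1 mm; DoF = Df − Dn = 7085.9 − 3756.5 ≈ 3329.4 mm.
Setup B: H = 380²/(1.6×0.032) + 380 ≈ 2820692.5 mm; DoF = Df − Dn = 341932 − 275268 ≈ 66664 mm.
Ratio = 66664 / 3329.4 ≈ 20.0.

20.0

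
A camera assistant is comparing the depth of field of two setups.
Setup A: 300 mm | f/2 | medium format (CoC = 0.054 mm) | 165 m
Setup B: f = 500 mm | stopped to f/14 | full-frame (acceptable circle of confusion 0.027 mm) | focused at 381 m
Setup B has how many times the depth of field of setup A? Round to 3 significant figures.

Setup A: H = 300²/(2×0.054) + 300 ≈ 833633.3 mm; DoF = Df − Dn = 205643 − 137771 ≈ 67872 mm.
Setup B: H = 500²/(14×0.027) + 500 ≈ 661875.7 mm; DoF = Df − Dn = 897138 − 241856 ≈ 655282 mm.
Ratio = 655282 / 67872 ≈ 9.65.

9.65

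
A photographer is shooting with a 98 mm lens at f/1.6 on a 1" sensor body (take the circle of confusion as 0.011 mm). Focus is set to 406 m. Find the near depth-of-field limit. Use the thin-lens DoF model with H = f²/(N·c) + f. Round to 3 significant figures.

233 m

Hyperfocal distance H = f²/(N·c) + f = 98²/(1.6 × 0.011) + 98 = 9604/0.0176 + 98 ≈ 545779.8 mm ≈ 545.8 m.
Near limit Dn = s·(H − f)/(H + s − 2f) = 406000 × (545779.8 − 98) / (545779.8 + 406000 − 2 × 98) = 406000 × 545681.8 / 951583.8 ≈ 232819 mm ≈ 233 m.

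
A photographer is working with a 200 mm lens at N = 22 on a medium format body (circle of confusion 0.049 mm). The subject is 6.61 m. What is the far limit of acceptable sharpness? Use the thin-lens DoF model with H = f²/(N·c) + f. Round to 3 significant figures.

Hyperfocal distance H = f²/(N·c) + f = 200²/(22 × 0.049) + 200 = 40000/1.078 + 200 ≈ 37305.8 mm ≈ 37.31 m.
Far limit Df = s·(H − f)/(H − s) = 6610 × (37305.8 − 200) / (37305.8 − 6610) = 6610 × 37105.8 / 30695.8 ≈ 7990.3 mm ≈ 7.99 m.

7.99 m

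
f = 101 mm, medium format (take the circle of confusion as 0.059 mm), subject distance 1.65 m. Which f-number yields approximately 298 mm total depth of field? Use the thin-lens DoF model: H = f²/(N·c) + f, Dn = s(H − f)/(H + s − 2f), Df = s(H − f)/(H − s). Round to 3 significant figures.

f/10

Write h = H − f = f²/(N·c). The thin-lens limits are Dn = s·h/(h + (s−f)) and Df = s·h/(h − (s−f)), so DoF = Df − Dn = 2·s·(s−f)·h / (h² − (s−f)²).
That is a quadratic in h: DoF·h² − 2·s·(s−f)·h − DoF·(s−f)² = 0 ⇒ h = (s−f)·(s + √(s² + DoF²)) / DoF = 1549 × (1650 + √(1650² + 298²)) / 298 = 1549 × (1650 + 1676.69) / 298 ≈ 17292 mm.
Then N = f²/(c·h) = 101² / (0.059 × 17292) = 10201 / 1020.2 ≈ 10.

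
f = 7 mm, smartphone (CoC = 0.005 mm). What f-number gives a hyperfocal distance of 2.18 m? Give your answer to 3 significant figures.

f/4.51

Rearrange H = f²/(N·c) + f for N: N = f² / ((H − f)·c).
N = 7² / ((2180 − 7) × 0.005) = 49 / 10.87 ≈ 4.51.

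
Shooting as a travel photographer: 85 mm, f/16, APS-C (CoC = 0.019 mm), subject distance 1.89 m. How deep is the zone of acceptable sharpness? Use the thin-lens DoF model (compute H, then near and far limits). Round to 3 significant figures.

Hyperfocal distance H = f²/(N·c) + f = 85²/(16 × 0.019) + 85 = 7225/0.304 + 85 ≈ 23851.4 mm ≈ 23.85 m.
Near limit Dn = s·(H − f)/(H + s − 2f) = 1890 × (23851.4 − 85) / (23851.4 + 1890 − 2 × 85) = 1890 × 23766.4 / 25571.4 ≈ 1756.59 mm.
Far limit Df = s·(H − f)/(H − s) = 1890 × (23851.4 − 85) / (23851.4 − 1890) = 1890 × 23766.4 / 21961.4 ≈ 2045.34 mm.
Depth of field = Df − Dn = 2045.34 − 1756.59 ≈ 288.75 mm.

289 mm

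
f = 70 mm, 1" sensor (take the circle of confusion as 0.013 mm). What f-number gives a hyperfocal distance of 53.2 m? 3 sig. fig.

f/7.09

Rearrange H = f²/(N·c) + f for N: N = f² / ((H − f)·c).
N = 70² / ((53200 − 70) × 0.013) = 4900 / 690.7 ≈ 7.09.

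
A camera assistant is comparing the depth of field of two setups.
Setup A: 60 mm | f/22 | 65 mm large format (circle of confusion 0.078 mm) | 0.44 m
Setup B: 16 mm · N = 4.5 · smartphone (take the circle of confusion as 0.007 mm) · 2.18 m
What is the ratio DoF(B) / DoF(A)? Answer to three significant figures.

Setup A: H = 60²/(22×0.078) + 60 ≈ 2157.9 mm; DoF = Df − Dn = 537.33 − 372.52 ≈ 164.81 mm.
Setup B: H = 16²/(4.5×0.007) + 16 ≈ 8143.0 mm; DoF = Df − Dn = 2971.1 − 1721.6 ≈ 1249.5 mm.
Ratio = 1249.5 / 164.81 ≈ 7.58.

7.58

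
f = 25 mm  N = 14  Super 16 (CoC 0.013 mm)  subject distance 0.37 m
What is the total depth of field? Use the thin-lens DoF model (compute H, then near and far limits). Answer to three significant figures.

75.1 mm

Hyperfocal distance H = f²/(N·c) + f = 25²/(14 × 0.013) + 25 = 625/0.182 + 25 ≈ 3459.1 mm ≈ 3.459 m.
Near limit Dn = s·(H − f)/(H + s − 2f) = 370 × (3459.1 − 25) / (3459.1 + 370 − 2 × 25) = 370 × 3434.1 / 3779.1 ≈ 336.222 mm.
Far limit Df = s·(H − f)/(H − s) = 370 × (3459.1 − 25) / (3459.1 − 370) = 370 × 3434.1 / 3089.1 ≈ 411.323 mm.
Depth of field = Df − Dn = 411.323 − 336.222 ≈ 75.101 mm.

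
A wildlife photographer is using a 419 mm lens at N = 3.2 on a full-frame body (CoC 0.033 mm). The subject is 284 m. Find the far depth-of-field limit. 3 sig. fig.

342 m

Hyperfocal distance H = f²/(N·c) + f = 419²/(3.2 × 0.033) + 419 = 175561/0.1056 + 419 ≈ 1662928.5 mm ≈ 1663 m.
Far limit Df = s·(H − f)/(H − s) = 284000 × (1662928.5 − 419) / (1662928.5 − 284000) = 284000 × 1662509.5 / 1378928.5 ≈ 342405 mm ≈ 342 m.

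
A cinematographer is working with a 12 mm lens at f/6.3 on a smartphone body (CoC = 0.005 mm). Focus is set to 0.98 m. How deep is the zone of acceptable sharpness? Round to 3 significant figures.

435 mm

Hyperfocal distance H = f²/(N·c) + f = 12²/(6.3 × 0.005) + 12 = 144/0.0315 + 12 ≈ 4583.4 mm ≈ 4.583 m.
Near limit Dn = s·(H − f)/(H + s − 2f) = 980 × (4583.4 − 12) / (4583.4 + 980 − 2 × 12) = 980 × 4571.4 / 5539.4 ≈ 808.75 mm.
Far limit Df = s·(H − f)/(H − s) = 980 × (4583.4 − 12) / (4583.4 − 980) = 980 × 4571.4 / 3603.4 ≈ 1243.26 mm.
Depth of field = Df − Dn = 1243.26 − 808.75 ≈ 434.51 mm.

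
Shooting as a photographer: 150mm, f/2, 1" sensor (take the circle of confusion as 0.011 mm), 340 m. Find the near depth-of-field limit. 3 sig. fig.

Hyperfocal distance H = f²/(N·c) + f = 150²/(2 × 0.011) + 150 = 22500/0.022 + 150 ≈ 1022877.3 mm ≈ 1023 m.
Near limit Dn = s·(H − f)/(H + s − 2f) = 340000 × (1022877.3 − 150) / (1022877.3 + 340000 − 2 × 150) = 340000 × 1022727.3 / 1362577.3 ≈ 255198 mm ≈ 255 m.

255 m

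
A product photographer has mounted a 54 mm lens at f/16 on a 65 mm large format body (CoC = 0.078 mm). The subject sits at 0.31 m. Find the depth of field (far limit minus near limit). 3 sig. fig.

Hyperfocal distance H = f²/(N·c) + f = 54²/(16 × 0.078) + 54 = 2916/1.248 + 54 ≈ 2390.5 mm ≈ 2.391 m.
Near limit Dn = s·(H − f)/(H + s − 2f) = 310 × (2390.5 − 54) / (2390.5 + 310 − 2 × 54) = 310 × 2336.5 / 2592.5 ≈ 279.389 mm.
Far limit Df = s·(H − f)/(H − s) = 310 × (2390.5 − 54) / (2390.5 − 310) = 310 × 2336.5 / 2080.5 ≈ 348.144 mm.
Depth of field = Df − Dn = 348.144 − 279.389 ≈ 68.755 mm.

68.8 mm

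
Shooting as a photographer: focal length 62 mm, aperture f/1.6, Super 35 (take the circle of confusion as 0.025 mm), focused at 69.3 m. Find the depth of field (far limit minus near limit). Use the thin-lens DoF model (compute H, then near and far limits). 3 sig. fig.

208 m

Hyperfocal distance H = f²/(N·c) + f = 62²/(1.6 × 0.025) + 62 = 3844/0.04 + 62 ≈ 96162.0 mm ≈ 96.16 m.
Near limit Dn = s·(H − f)/(H + s − 2f) = 69300 × (96162.0 − 62) / (96162.0 + 69300 − 2 × 62) = 69300 × 96100.0 / 165338.0 ≈ 40279 mm.
Far limit Df = s·(H − f)/(H − s) = 69300 × (96162.0 − 62) / (96162.0 − 69300) = 69300 × 96100.0 / 26862.0 ≈ 247924 mm.
Depth of field = Df − Dn = 247924 − 40279 ≈ 207645 mm ≈ 208 m.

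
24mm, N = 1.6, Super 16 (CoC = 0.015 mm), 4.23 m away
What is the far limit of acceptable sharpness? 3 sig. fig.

5.13 m

Hyperfocal distance H = f²/(N·c) + f = 24²/(1.6 × 0.015) + 24 = 576/0.024 + 24 ≈ 24024.0 mm ≈ 24.02 m.
Far limit Df = s·(H − f)/(H − s) = 4230 × (24024.0 − 24) / (24024.0 − 4230) = 4230 × 24000.0 / 19794.0 ≈ 5128.8 mm ≈ 5.13 m.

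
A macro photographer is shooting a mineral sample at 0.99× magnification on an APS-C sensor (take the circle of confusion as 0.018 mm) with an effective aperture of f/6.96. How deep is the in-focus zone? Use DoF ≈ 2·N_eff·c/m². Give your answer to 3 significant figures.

0.256 mm

At magnification m, DoF ≈ 2·N_eff·c/m² = 2 × 6.96 × 0.018 / 0.99² = 0.2506 / 0.9801 ≈ 0.256 mm.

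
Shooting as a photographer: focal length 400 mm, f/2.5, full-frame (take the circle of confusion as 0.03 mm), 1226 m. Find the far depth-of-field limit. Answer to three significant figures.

2880 m

Hyperfocal distance H = f²/(N·c) + f = 400²/(2.5 × 0.03) + 400 = 160000/0.075 + 400 ≈ 2133733.3 mm ≈ 2134 m.
Far limit Df = s·(H − f)/(H − s) = 1226000 × (2133733.3 − 400) / (2133733.3 − 1226000) = 1226000 × 2133333.3 / 907733.3 ≈ 2881316 mm ≈ 2880 m.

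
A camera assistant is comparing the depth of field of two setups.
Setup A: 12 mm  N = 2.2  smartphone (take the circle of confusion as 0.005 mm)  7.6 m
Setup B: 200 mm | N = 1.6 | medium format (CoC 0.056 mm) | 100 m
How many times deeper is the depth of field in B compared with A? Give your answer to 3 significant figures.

3.55

Setup A: H = 12²/(2.2×0.005) + 12 ≈ 13102.9 mm; DoF = Df − Dn = 18080 − 4811 ≈ 13269 mm.
Setup B: H = 200²/(1.6×0.056) + 200 ≈ 446628.6 mm; DoF = Df − Dn = 128792 − 81729 ≈ 47063 mm.
Ratio = 47063 / 13269 ≈ 3.55.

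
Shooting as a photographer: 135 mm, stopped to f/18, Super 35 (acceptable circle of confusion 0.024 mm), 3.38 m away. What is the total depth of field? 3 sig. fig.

Hyperfocal distance H = f²/(N·c) + f = 135²/(18 × 0.024) + 135 = 18225/0.432 + 135 ≈ 42322.5 mm ≈ 42.32 m.
Near limit Dn = s·(H − f)/(H + s − 2f) = 3380 × (42322.5 − 135) / (42322.5 + 3380 − 2 × 135) = 3380 × 42187.5 / 45432.5 ≈ 3138.58 mm.
Far limit Df = s·(H − f)/(H − s) = 3380 × (42322.5 − 135) / (42322.5 − 3380) = 3380 × 42187.5 / 38942.5 ≈ 3661.65 mm.
Depth of field = Df − Dn = 3661.65 − 3138.58 ≈ 523.07 mm ≈ 0.523 m.

0.523 m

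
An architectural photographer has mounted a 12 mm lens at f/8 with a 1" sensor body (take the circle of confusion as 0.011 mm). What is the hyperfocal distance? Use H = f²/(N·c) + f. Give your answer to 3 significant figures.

Hyperfocal distance H = f²/(N·c) + f = 12²/(8 × 0.011) + 12 = 144/0.088 + 12 ≈ 1648.4 mm ≈ 1.65 m.

1.65 m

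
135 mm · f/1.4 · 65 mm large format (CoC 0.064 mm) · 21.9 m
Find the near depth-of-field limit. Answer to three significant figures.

19.8 m

Hyperfocal distance H = f²/(N·c) + f = 135²/(1.4 × 0.064) + 135 = 18225/0.0896 + 135 ≈ 203539.0 mm ≈ 203.5 m.
Near limit Dn = s·(H − f)/(H + s − 2f) = 21900 × (203539.0 − 135) / (203539.0 + 21900 − 2 × 135) = 21900 × 203404.0 / 225169.0 ≈ 19783 mm ≈ 19.8 m.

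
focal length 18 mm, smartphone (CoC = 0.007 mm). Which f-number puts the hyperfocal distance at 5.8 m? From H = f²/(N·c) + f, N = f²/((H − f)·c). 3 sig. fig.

f/8.01

Rearrange H = f²/(N·c) + f for N: N = f² / ((H − f)·c).
N = 18² / ((5800 − 18) × 0.007) = 324 / 40.47 ≈ 8.01.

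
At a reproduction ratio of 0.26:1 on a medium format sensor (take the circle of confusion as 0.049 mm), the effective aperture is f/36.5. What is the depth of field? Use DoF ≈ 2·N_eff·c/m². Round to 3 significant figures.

52.9 mm

At magnification m, DoF ≈ 2·N_eff·c/m² = 2 × 36.5 × 0.049 / 0.26² = 3.577 / 0.0676 ≈ 52.9 mm.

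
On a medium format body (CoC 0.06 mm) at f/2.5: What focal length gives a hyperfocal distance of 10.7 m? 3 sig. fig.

40.0 mm

From H = f²/(N·c) + f, with f ≪ H: f ≈ √(H·N·c) = √(10700 × 2.5 × 0.06) = √1605.0 ≈ 40.06 mm.
Exact: f² + N·c·f − N·c·H = 0 ⇒ f = (−N·c + √((N·c)² + 4·N·c·H))/2 = (−0.15 + √6420.0)/2 ≈ 39.988 mm ≈ 40.0 mm.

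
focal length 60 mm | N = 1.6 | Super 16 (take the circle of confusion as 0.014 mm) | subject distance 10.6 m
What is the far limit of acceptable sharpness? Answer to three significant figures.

Hyperfocal distance H = f²/(N·c) + f = 60²/(1.6 × 0.014) + 60 = 3600/0.0224 + 60 ≈ 160774.3 mm ≈ 160.8 m.
Far limit Df = s·(H − f)/(H − s) = 10600 × (160774.3 − 60) / (160774.3 − 10600) = 10600 × 160714.3 / 150174.3 ≈ 11344 mm ≈ 11.3 m.

11.3 m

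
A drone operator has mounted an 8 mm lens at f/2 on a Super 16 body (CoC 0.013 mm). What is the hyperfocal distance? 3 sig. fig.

2.47 m

Hyperfocal distance H = f²/(N·c) + f = 8²/(2 × 0.013) + 8 = 64/0.026 + 8 ≈ 2469.5 mm ≈ 2.47 m.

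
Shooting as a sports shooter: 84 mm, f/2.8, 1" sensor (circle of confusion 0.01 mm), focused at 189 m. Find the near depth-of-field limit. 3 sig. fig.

Hyperfocal distance H = f²/(N·c) + f = 84²/(2.8 × 0.01) + 84 = 7056/0.028 + 84 ≈ 252084.0 mm ≈ 252.1 m.
Near limit Dn = s·(H − f)/(H + s − 2f) = 189000 × (252084.0 − 84) / (252084.0 + 189000 − 2 × 84) = 189000 × 252000.0 / 440916.0 ≈ 108021 mm ≈ 108 m.

108 m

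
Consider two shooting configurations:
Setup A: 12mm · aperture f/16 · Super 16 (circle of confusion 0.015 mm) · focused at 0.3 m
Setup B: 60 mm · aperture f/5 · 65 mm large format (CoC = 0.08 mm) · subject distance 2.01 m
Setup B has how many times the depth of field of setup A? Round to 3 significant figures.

Setup A: H = 12²/(16×0.015) + 12 ≈ 612.0 mm; DoF = Df − Dn = 576.92 − 202.70 ≈ 374.22 mm.
Setup B: H = 60²/(5×0.08) + 60 ≈ 9060.0 mm; DoF = Df − Dn = 2565.96 − 1652.05 ≈ 913.91 mm.
Ratio = 913.91 / 374.22 ≈ 2.44.

2.44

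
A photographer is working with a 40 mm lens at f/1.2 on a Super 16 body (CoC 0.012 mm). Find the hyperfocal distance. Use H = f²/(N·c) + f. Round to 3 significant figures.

Hyperfocal distance H = f²/(N·c) + f = 40²/(1.2 × 0.012) + 40 = 1600/0.0144 + 40 ≈ 111151.1 mm ≈ 111 m.

111 m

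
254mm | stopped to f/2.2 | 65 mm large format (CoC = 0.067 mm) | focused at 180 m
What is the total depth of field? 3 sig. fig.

178 m

Hyperfocal distance H = f²/(N·c) + f = 254²/(2.2 × 0.067) + 254 = 64516/0.1474 + 254 ≈ 437947.4 mm ≈ 437.9 m.
Near limit Dn = s·(H − f)/(H + s − 2f) = 180000 × (437947.4 − 254) / (437947.4 + 180000 − 2 × 254) = 180000 × 437693.4 / 617439.4 ≈ 127599 mm.
Far limit Df = s·(H − f)/(H − s) = 180000 × (437947.4 − 254) / (437947.4 − 180000) = 180000 × 437693.4 / 257947.4 ≈ 305430 mm.
Depth of field = Df − Dn = 305430 − 127599 ≈ 177831 mm ≈ 178 m.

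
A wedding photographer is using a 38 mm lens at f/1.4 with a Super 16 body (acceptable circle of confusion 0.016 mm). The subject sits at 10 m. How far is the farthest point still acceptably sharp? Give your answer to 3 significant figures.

Hyperfocal distance H = f²/(N·c) + f = 38²/(1.4 × 0.016) + 38 = 1444/0.0224 + 38 ≈ 64502.3 mm ≈ 64.50 m.
Far limit Df = s·(H − f)/(H − s) = 10000 × (64502.3 − 38) / (64502.3 − 10000) = 10000 × 64464.3 / 54502.3 ≈ 11828 mm ≈ 11.8 m.

11.8 m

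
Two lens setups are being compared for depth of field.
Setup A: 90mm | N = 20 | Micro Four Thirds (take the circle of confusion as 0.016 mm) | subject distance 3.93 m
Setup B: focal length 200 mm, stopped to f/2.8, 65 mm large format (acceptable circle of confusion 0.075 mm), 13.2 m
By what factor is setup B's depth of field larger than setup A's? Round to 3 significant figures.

Setup A: H = 90²/(20×0.016) + 90 ≈ 25402.5 mm; DoF = Df − Dn = 4632.8 − 3412.3 ≈ 1220.5 mm.
Setup B: H = 200²/(2.8×0.075) + 200 ≈ 190676.2 mm; DoF = Df − Dn = 14166.9 − 12356.7 ≈ 1810.2 mm.
Ratio = 1810.2 / 1220.5 ≈ 1.48.

1.48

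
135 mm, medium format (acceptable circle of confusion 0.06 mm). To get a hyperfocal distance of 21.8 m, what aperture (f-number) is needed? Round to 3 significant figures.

f/14

Rearrange H = f²/(N·c) + f for N: N = f² / ((H − f)·c).
N = 135² / ((21800 − 135) × 0.06) = 18225 / 1300 ≈ 14.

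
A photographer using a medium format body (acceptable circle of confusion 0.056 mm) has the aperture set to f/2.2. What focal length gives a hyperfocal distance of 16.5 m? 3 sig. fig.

From H = f²/(N·c) + f, with f ≪ H: f ≈ √(H·N·c) = √(16500 × 2.2 × 0.056) = √2032.8 ≈ 45.09 mm.
Exact: f² + N·c·f − N·c·H = 0 ⇒ f = (−N·c + √((N·c)² + 4·N·c·H))/2 = (−0.1232 + √8131.2)/2 ≈ 45.025 mm ≈ 45.0 mm.

45.0 mm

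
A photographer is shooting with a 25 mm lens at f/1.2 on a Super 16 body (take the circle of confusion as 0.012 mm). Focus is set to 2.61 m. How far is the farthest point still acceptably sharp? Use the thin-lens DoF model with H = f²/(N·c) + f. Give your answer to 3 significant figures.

Hyperfocal distance H = f²/(N·c) + f = 25²/(1.2 × 0.012) + 25 = 625/0.0144 + 25 ≈ 43427.8 mm ≈ 43.43 m.
Far limit Df = s·(H − f)/(H − s) = 2610 × (43427.8 − 25) / (43427.8 − 2610) = 2610 × 43402.8 / 40817.8 ≈ 2775.3 mm ≈ 2.78 m.

2.78 m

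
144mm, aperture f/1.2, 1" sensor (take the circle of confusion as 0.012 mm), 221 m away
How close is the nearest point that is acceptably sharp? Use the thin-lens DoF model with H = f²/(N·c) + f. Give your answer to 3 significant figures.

192 m

Hyperfocal distance H = f²/(N·c) + f = 144²/(1.2 × 0.012) + 144 = 20736/0.0144 + 144 ≈ 1440144.0 mm ≈ 1440 m.
Near limit Dn = s·(H − f)/(H + s − 2f) = 221000 × (1440144.0 − 144) / (1440144.0 + 221000 − 2 × 144) = 221000 × 1440000.0 / 1660856.0 ≈ 191612 mm ≈ 192 m.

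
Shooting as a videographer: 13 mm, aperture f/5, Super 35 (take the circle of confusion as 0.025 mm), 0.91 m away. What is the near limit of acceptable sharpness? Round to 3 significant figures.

Hyperfocal distance H = f²/(N·c) + f = 13²/(5 × 0.025) + 13 = 169/0.125 + 13 ≈ 1365.0 mm ≈ 1.365 m.
Near limit Dn = s·(H − f)/(H + s − 2f) = 910 × (1365.0 − 13) / (1365.0 + 910 − 2 × 13) = 910 × 1352.0 / 2249.0 ≈ 547.05 mm ≈ 0.547 m.

0.547 m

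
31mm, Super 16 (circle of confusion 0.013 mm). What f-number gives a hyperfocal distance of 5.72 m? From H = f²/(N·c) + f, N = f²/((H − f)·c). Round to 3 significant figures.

f/13

Rearrange H = f²/(N·c) + f for N: N = f² / ((H − f)·c).
N = 31² / ((5720 − 31) × 0.013) = 961 / 73.96 ≈ 13.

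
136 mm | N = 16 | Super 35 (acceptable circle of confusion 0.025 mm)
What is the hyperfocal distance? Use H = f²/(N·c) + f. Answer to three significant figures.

46.4 m

Hyperfocal distance H = f²/(N·c) + f = 136²/(16 × 0.025) + 136 = 18496/0.4 + 136 ≈ 46376.0 mm ≈ 46.4 m.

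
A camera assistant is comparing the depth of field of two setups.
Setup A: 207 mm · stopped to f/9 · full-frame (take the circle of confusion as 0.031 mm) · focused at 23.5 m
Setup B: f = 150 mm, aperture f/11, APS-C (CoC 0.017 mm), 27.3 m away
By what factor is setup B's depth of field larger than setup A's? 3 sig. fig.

1.78

Setup A: H = 207²/(9×0.031) + 207 ≈ 153787.6 mm; DoF = Df − Dn = 27701.4 − 20405.2 ≈ 7296.2 mm.
Setup B: H = 150²/(11×0.017) + 150 ≈ 120470.9 mm; DoF = Df − Dn = 35255 − 22274 ≈ 12981 mm.
Ratio = 12981 / 7296.2 ≈ 1.78.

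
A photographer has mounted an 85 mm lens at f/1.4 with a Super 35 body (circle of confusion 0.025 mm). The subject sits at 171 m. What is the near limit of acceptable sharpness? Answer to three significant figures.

93.5 m

Hyperfocal distance H = f²/(N·c) + f = 85²/(1.4 × 0.025) + 85 = 7225/0.035 + 85 ≈ 206513.6 mm ≈ 206.5 m.
Near limit Dn = s·(H − f)/(H + s − 2f) = 171000 × (206513.6 − 85) / (206513.6 + 171000 − 2 × 85) = 171000 × 206428.6 / 377343.6 ≈ 93547 mm ≈ 93.5 m.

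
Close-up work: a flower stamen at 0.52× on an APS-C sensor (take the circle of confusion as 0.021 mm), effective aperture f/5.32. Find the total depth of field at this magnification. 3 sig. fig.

At magnification m, DoF ≈ 2·N_eff·c/m² = 2 × 5.32 × 0.021 / 0.52² = 0.2234 / 0.2704 ≈ 0.826 mm.

0.826 mm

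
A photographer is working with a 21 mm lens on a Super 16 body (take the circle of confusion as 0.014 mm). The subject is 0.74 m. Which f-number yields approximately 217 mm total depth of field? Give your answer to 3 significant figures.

f/6.29

Write h = H − f = f²/(N·c). The thin-lens limits are Dn = s·h/(h + (s−f)) and Df = s·h/(h − (s−f)), so DoF = Df − Dn = 2·s·(s−f)·h / (h² − (s−f)²).
That is a quadratic in h: DoF·h² − 2·s·(s−f)·h − DoF·(s−f)² = 0 ⇒ h = (s−f)·(s + √(s² + DoF²)) / DoF = 719 × (740 + √(740² + 217²)) / 217 = 719 × (740 + 771.161) / 217 ≈ 5007.0 mm.
Then N = f²/(c·h) = 21² / (0.014 × 5007.0) = 441 / 70.098 ≈ 6.29.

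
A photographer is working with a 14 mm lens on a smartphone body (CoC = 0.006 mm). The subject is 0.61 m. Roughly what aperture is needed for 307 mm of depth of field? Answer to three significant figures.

Write h = H − f = f²/(N·c). The thin-lens limits are Dn = s·h/(h + (s−f)) and Df = s·h/(h − (s−f)), so DoF = Df − Dn = 2·s·(s−f)·h / (h² − (s−f)²).
That is a quadratic in h: DoF·h² − 2·s·(s−f)·h − DoF·(s−f)² = 0 ⇒ h = (s−f)·(s + √(s² + DoF²)) / DoF = 596 × (610 + √(610² + 307²)) / 307 = 596 × (610 + 682.898) / 307 ≈ 2510.0 mm.
Then N = f²/(c·h) = 14² / (0.006 × 2510.0) = 196 / 15.060 ≈ 13.

f/13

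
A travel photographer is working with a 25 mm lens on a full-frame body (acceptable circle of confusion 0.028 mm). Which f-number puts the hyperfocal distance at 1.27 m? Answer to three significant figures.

Rearrange H = f²/(N·c) + f for N: N = f² / ((H − f)·c).
N = 25² / ((1270 − 25) × 0.028) = 625 / 34.86 ≈ 17.9.

f/17.9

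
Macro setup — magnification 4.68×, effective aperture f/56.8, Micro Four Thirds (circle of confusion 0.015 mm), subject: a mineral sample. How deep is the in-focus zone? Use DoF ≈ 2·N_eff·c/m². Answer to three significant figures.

0.0778 mm

At magnification m, DoF ≈ 2·N_eff·c/m² = 2 × 56.8 × 0.015 / 4.68² = 1.704 / 21.9 ≈ 0.0778 mm.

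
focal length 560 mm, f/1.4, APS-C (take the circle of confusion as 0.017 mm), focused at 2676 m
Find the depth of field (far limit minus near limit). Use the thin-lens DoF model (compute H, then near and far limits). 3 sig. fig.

Hyperfocal distance H = f²/(N·c) + f = 560²/(1.4 × 0.017) + 560 = 313600/0.0238 + 560 ≈ 13177030.6 mm ≈ 13177 m.
Near limit Dn = s·(H − f)/(H + s − 2f) = 2676000 × (13177030.6 − 560) / (13177030.6 + 2676000 − 2 × 560) = 2676000 × 13176470.6 / 15851910.6 ≈ 2224352 mm.
Far limit Df = s·(H − f)/(H − s) = 2676000 × (13177030.6 − 560) / (13177030.6 − 2676000) = 2676000 × 13176470.6 / 10501030.6 ≈ 3357788 mm.
Depth of field = Df − Dn = 3357788 − 2224352 ≈ 1133436 mm ≈ 1130 m.

1130 m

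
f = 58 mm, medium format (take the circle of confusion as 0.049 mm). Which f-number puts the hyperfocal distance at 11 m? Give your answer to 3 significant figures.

f/6.27

Rearrange H = f²/(N·c) + f for N: N = f² / ((H − f)·c).
N = 58² / ((11000 − 58) × 0.049) = 3364 / 536.2 ≈ 6.27.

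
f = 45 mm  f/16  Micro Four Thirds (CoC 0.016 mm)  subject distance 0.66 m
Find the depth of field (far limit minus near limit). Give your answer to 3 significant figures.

103 mm

Hyperfocal distance H = f²/(N·c) + f = 45²/(16 × 0.016) + 45 = 2025/0.256 + 45 ≈ 7955.2 mm ≈ 7.955 m.
Near limit Dn = s·(H − f)/(H + s − 2f) = 660 × (7955.2 − 45) / (7955.2 + 660 − 2 × 45) = 660 × 7910.2 / 8525.2 ≈ 612.39 mm.
Far limit Df = s·(H − f)/(H − s) = 660 × (7955.2 − 45) / (7955.2 − 660) = 660 × 7910.2 / 7295.2 ≈ 715.64 mm.
Depth of field = Df − Dn = 715.64 − 612.39 ≈ 103.25 mm.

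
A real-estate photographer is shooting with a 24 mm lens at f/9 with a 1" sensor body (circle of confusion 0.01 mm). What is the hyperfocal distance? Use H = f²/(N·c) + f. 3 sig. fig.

6.42 m

Hyperfocal distance H = f²/(N·c) + f = 24²/(9 × 0.01) + 24 = 576/0.09 + 24 ≈ 6424.0 mm ≈ 6.42 m.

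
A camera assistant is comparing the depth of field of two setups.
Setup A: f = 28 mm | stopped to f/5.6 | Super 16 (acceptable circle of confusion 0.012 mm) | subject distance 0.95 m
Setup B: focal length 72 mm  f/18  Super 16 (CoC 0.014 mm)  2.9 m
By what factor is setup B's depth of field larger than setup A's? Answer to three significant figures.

5.38

Setup A: H = 28²/(5.6×0.012) + 28 ≈ 11694.7 mm; DoF = Df − Dn = 1031.52 − 880.42 ≈ 151.10 mm.
Setup B: H = 72²/(18×0.014) + 72 ≈ 20643.4 mm; DoF = Df − Dn = 3362.21 − 2549.51 ≈ 812.70 mm.
Ratio = 812.70 / 151.10 ≈ 5.38.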